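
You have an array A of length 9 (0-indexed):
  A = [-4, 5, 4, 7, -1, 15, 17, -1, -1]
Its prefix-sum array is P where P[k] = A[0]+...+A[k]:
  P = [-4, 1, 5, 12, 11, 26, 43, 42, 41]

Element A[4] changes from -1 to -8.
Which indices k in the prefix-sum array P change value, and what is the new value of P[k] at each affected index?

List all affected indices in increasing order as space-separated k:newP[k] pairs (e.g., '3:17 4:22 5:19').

P[k] = A[0] + ... + A[k]
P[k] includes A[4] iff k >= 4
Affected indices: 4, 5, ..., 8; delta = -7
  P[4]: 11 + -7 = 4
  P[5]: 26 + -7 = 19
  P[6]: 43 + -7 = 36
  P[7]: 42 + -7 = 35
  P[8]: 41 + -7 = 34

Answer: 4:4 5:19 6:36 7:35 8:34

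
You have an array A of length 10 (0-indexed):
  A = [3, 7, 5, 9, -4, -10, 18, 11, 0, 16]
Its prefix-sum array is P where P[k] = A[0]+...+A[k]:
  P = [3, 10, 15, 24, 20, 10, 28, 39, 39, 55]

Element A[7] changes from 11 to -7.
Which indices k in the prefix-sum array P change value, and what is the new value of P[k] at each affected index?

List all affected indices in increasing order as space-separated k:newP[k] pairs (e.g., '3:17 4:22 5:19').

P[k] = A[0] + ... + A[k]
P[k] includes A[7] iff k >= 7
Affected indices: 7, 8, ..., 9; delta = -18
  P[7]: 39 + -18 = 21
  P[8]: 39 + -18 = 21
  P[9]: 55 + -18 = 37

Answer: 7:21 8:21 9:37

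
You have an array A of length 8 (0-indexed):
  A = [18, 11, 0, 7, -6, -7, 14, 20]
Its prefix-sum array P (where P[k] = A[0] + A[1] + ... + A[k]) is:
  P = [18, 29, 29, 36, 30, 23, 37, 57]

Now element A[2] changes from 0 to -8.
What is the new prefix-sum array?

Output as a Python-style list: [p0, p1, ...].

Change: A[2] 0 -> -8, delta = -8
P[k] for k < 2: unchanged (A[2] not included)
P[k] for k >= 2: shift by delta = -8
  P[0] = 18 + 0 = 18
  P[1] = 29 + 0 = 29
  P[2] = 29 + -8 = 21
  P[3] = 36 + -8 = 28
  P[4] = 30 + -8 = 22
  P[5] = 23 + -8 = 15
  P[6] = 37 + -8 = 29
  P[7] = 57 + -8 = 49

Answer: [18, 29, 21, 28, 22, 15, 29, 49]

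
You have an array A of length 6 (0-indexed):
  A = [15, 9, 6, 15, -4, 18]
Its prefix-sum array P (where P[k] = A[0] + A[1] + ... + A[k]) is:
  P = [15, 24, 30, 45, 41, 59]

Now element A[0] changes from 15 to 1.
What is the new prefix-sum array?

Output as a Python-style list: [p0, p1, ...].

Answer: [1, 10, 16, 31, 27, 45]

Derivation:
Change: A[0] 15 -> 1, delta = -14
P[k] for k < 0: unchanged (A[0] not included)
P[k] for k >= 0: shift by delta = -14
  P[0] = 15 + -14 = 1
  P[1] = 24 + -14 = 10
  P[2] = 30 + -14 = 16
  P[3] = 45 + -14 = 31
  P[4] = 41 + -14 = 27
  P[5] = 59 + -14 = 45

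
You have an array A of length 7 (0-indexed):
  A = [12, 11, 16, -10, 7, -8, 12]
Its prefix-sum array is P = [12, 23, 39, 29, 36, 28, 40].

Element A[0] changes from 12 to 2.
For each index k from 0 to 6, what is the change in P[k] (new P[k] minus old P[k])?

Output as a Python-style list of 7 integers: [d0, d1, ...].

Answer: [-10, -10, -10, -10, -10, -10, -10]

Derivation:
Element change: A[0] 12 -> 2, delta = -10
For k < 0: P[k] unchanged, delta_P[k] = 0
For k >= 0: P[k] shifts by exactly -10
Delta array: [-10, -10, -10, -10, -10, -10, -10]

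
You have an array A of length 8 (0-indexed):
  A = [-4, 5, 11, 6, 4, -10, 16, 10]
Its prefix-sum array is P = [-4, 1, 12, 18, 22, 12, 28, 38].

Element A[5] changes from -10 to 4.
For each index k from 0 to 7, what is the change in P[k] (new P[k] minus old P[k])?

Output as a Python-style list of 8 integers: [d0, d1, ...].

Answer: [0, 0, 0, 0, 0, 14, 14, 14]

Derivation:
Element change: A[5] -10 -> 4, delta = 14
For k < 5: P[k] unchanged, delta_P[k] = 0
For k >= 5: P[k] shifts by exactly 14
Delta array: [0, 0, 0, 0, 0, 14, 14, 14]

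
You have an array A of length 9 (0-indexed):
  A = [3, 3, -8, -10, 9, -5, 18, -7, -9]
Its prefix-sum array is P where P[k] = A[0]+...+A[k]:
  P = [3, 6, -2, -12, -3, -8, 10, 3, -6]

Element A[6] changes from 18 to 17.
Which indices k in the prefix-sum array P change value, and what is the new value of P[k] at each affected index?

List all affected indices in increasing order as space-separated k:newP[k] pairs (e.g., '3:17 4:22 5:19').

P[k] = A[0] + ... + A[k]
P[k] includes A[6] iff k >= 6
Affected indices: 6, 7, ..., 8; delta = -1
  P[6]: 10 + -1 = 9
  P[7]: 3 + -1 = 2
  P[8]: -6 + -1 = -7

Answer: 6:9 7:2 8:-7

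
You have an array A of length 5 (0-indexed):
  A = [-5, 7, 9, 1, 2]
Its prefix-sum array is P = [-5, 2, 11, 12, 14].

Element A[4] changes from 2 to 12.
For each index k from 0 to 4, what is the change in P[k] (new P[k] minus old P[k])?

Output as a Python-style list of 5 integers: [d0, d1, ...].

Element change: A[4] 2 -> 12, delta = 10
For k < 4: P[k] unchanged, delta_P[k] = 0
For k >= 4: P[k] shifts by exactly 10
Delta array: [0, 0, 0, 0, 10]

Answer: [0, 0, 0, 0, 10]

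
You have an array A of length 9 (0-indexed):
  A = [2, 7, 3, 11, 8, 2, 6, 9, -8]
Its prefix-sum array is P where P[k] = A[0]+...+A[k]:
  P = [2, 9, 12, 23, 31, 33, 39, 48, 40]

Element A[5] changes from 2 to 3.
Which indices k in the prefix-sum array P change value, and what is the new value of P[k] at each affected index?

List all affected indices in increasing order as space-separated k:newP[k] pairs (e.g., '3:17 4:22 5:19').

Answer: 5:34 6:40 7:49 8:41

Derivation:
P[k] = A[0] + ... + A[k]
P[k] includes A[5] iff k >= 5
Affected indices: 5, 6, ..., 8; delta = 1
  P[5]: 33 + 1 = 34
  P[6]: 39 + 1 = 40
  P[7]: 48 + 1 = 49
  P[8]: 40 + 1 = 41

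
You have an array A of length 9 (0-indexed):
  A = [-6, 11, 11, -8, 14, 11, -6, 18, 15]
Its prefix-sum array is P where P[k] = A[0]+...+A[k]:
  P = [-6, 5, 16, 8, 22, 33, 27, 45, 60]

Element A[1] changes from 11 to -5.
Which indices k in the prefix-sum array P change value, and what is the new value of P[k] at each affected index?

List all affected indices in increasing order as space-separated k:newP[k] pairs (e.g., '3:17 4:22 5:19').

P[k] = A[0] + ... + A[k]
P[k] includes A[1] iff k >= 1
Affected indices: 1, 2, ..., 8; delta = -16
  P[1]: 5 + -16 = -11
  P[2]: 16 + -16 = 0
  P[3]: 8 + -16 = -8
  P[4]: 22 + -16 = 6
  P[5]: 33 + -16 = 17
  P[6]: 27 + -16 = 11
  P[7]: 45 + -16 = 29
  P[8]: 60 + -16 = 44

Answer: 1:-11 2:0 3:-8 4:6 5:17 6:11 7:29 8:44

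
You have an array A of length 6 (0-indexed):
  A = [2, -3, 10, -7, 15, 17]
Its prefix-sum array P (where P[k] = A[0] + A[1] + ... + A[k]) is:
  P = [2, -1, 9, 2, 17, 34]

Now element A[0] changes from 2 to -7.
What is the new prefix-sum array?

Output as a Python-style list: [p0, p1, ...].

Answer: [-7, -10, 0, -7, 8, 25]

Derivation:
Change: A[0] 2 -> -7, delta = -9
P[k] for k < 0: unchanged (A[0] not included)
P[k] for k >= 0: shift by delta = -9
  P[0] = 2 + -9 = -7
  P[1] = -1 + -9 = -10
  P[2] = 9 + -9 = 0
  P[3] = 2 + -9 = -7
  P[4] = 17 + -9 = 8
  P[5] = 34 + -9 = 25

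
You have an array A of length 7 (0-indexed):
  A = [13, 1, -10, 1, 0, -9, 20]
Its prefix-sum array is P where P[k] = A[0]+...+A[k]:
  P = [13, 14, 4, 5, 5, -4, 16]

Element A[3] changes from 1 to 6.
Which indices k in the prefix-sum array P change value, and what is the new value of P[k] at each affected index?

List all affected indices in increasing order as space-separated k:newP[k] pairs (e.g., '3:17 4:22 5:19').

P[k] = A[0] + ... + A[k]
P[k] includes A[3] iff k >= 3
Affected indices: 3, 4, ..., 6; delta = 5
  P[3]: 5 + 5 = 10
  P[4]: 5 + 5 = 10
  P[5]: -4 + 5 = 1
  P[6]: 16 + 5 = 21

Answer: 3:10 4:10 5:1 6:21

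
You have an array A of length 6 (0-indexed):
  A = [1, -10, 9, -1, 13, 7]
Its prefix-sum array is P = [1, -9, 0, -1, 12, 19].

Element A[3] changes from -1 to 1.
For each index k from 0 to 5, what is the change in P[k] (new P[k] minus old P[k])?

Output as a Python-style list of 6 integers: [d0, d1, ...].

Answer: [0, 0, 0, 2, 2, 2]

Derivation:
Element change: A[3] -1 -> 1, delta = 2
For k < 3: P[k] unchanged, delta_P[k] = 0
For k >= 3: P[k] shifts by exactly 2
Delta array: [0, 0, 0, 2, 2, 2]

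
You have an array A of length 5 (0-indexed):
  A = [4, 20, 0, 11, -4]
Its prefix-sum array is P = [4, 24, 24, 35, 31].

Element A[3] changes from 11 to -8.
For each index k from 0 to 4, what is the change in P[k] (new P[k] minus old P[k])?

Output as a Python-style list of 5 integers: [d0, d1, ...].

Answer: [0, 0, 0, -19, -19]

Derivation:
Element change: A[3] 11 -> -8, delta = -19
For k < 3: P[k] unchanged, delta_P[k] = 0
For k >= 3: P[k] shifts by exactly -19
Delta array: [0, 0, 0, -19, -19]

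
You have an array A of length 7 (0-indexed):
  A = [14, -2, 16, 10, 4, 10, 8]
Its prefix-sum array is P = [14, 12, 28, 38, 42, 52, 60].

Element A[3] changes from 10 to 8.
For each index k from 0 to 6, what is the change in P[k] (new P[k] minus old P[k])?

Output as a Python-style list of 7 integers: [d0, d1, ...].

Element change: A[3] 10 -> 8, delta = -2
For k < 3: P[k] unchanged, delta_P[k] = 0
For k >= 3: P[k] shifts by exactly -2
Delta array: [0, 0, 0, -2, -2, -2, -2]

Answer: [0, 0, 0, -2, -2, -2, -2]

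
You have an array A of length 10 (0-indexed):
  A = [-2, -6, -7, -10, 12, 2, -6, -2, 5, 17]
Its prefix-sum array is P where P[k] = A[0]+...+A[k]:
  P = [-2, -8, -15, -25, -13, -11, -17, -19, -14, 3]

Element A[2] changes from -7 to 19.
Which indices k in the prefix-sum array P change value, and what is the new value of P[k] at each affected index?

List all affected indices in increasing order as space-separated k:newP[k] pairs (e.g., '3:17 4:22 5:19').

Answer: 2:11 3:1 4:13 5:15 6:9 7:7 8:12 9:29

Derivation:
P[k] = A[0] + ... + A[k]
P[k] includes A[2] iff k >= 2
Affected indices: 2, 3, ..., 9; delta = 26
  P[2]: -15 + 26 = 11
  P[3]: -25 + 26 = 1
  P[4]: -13 + 26 = 13
  P[5]: -11 + 26 = 15
  P[6]: -17 + 26 = 9
  P[7]: -19 + 26 = 7
  P[8]: -14 + 26 = 12
  P[9]: 3 + 26 = 29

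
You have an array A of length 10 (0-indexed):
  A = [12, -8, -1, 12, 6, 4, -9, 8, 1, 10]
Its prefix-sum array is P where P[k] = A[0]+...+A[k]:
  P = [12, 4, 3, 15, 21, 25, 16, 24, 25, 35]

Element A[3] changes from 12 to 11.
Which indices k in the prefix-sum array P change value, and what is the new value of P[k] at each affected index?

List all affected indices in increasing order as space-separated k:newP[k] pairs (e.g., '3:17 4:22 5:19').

Answer: 3:14 4:20 5:24 6:15 7:23 8:24 9:34

Derivation:
P[k] = A[0] + ... + A[k]
P[k] includes A[3] iff k >= 3
Affected indices: 3, 4, ..., 9; delta = -1
  P[3]: 15 + -1 = 14
  P[4]: 21 + -1 = 20
  P[5]: 25 + -1 = 24
  P[6]: 16 + -1 = 15
  P[7]: 24 + -1 = 23
  P[8]: 25 + -1 = 24
  P[9]: 35 + -1 = 34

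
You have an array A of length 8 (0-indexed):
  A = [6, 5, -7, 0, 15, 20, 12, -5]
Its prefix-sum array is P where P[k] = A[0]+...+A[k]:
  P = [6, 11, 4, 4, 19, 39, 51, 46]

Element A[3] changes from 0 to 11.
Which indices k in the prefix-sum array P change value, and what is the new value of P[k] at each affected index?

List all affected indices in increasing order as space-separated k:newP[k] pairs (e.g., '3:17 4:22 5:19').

Answer: 3:15 4:30 5:50 6:62 7:57

Derivation:
P[k] = A[0] + ... + A[k]
P[k] includes A[3] iff k >= 3
Affected indices: 3, 4, ..., 7; delta = 11
  P[3]: 4 + 11 = 15
  P[4]: 19 + 11 = 30
  P[5]: 39 + 11 = 50
  P[6]: 51 + 11 = 62
  P[7]: 46 + 11 = 57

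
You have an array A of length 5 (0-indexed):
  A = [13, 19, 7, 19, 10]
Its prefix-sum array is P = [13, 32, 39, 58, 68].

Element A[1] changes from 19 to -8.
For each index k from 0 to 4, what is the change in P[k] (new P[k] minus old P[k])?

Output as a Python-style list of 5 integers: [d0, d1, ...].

Element change: A[1] 19 -> -8, delta = -27
For k < 1: P[k] unchanged, delta_P[k] = 0
For k >= 1: P[k] shifts by exactly -27
Delta array: [0, -27, -27, -27, -27]

Answer: [0, -27, -27, -27, -27]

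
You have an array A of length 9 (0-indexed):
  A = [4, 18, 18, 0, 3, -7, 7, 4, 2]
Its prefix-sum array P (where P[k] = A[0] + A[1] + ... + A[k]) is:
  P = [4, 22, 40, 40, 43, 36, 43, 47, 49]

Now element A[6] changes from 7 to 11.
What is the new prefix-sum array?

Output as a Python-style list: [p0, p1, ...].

Change: A[6] 7 -> 11, delta = 4
P[k] for k < 6: unchanged (A[6] not included)
P[k] for k >= 6: shift by delta = 4
  P[0] = 4 + 0 = 4
  P[1] = 22 + 0 = 22
  P[2] = 40 + 0 = 40
  P[3] = 40 + 0 = 40
  P[4] = 43 + 0 = 43
  P[5] = 36 + 0 = 36
  P[6] = 43 + 4 = 47
  P[7] = 47 + 4 = 51
  P[8] = 49 + 4 = 53

Answer: [4, 22, 40, 40, 43, 36, 47, 51, 53]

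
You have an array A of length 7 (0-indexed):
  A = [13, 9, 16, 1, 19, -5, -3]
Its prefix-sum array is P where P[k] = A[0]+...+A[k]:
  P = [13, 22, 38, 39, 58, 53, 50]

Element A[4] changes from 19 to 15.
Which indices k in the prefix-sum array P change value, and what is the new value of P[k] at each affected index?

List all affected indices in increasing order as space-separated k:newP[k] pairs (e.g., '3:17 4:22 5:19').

P[k] = A[0] + ... + A[k]
P[k] includes A[4] iff k >= 4
Affected indices: 4, 5, ..., 6; delta = -4
  P[4]: 58 + -4 = 54
  P[5]: 53 + -4 = 49
  P[6]: 50 + -4 = 46

Answer: 4:54 5:49 6:46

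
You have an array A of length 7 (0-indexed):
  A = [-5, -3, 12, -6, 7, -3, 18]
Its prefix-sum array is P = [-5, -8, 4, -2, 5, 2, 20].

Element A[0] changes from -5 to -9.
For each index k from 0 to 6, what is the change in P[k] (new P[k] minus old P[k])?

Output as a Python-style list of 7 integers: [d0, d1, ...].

Answer: [-4, -4, -4, -4, -4, -4, -4]

Derivation:
Element change: A[0] -5 -> -9, delta = -4
For k < 0: P[k] unchanged, delta_P[k] = 0
For k >= 0: P[k] shifts by exactly -4
Delta array: [-4, -4, -4, -4, -4, -4, -4]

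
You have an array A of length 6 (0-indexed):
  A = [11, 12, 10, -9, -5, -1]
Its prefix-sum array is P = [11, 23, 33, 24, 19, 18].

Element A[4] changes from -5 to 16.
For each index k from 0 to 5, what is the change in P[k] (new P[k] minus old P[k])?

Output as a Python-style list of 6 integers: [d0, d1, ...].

Answer: [0, 0, 0, 0, 21, 21]

Derivation:
Element change: A[4] -5 -> 16, delta = 21
For k < 4: P[k] unchanged, delta_P[k] = 0
For k >= 4: P[k] shifts by exactly 21
Delta array: [0, 0, 0, 0, 21, 21]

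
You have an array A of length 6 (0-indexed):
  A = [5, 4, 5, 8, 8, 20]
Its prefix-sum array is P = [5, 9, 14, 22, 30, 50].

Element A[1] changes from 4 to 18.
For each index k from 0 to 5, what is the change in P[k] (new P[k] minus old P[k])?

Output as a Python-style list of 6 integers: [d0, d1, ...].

Answer: [0, 14, 14, 14, 14, 14]

Derivation:
Element change: A[1] 4 -> 18, delta = 14
For k < 1: P[k] unchanged, delta_P[k] = 0
For k >= 1: P[k] shifts by exactly 14
Delta array: [0, 14, 14, 14, 14, 14]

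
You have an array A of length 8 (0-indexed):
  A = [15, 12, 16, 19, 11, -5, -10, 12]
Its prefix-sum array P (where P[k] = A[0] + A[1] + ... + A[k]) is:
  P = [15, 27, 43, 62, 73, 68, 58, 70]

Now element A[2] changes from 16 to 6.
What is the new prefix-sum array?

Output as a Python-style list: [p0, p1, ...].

Answer: [15, 27, 33, 52, 63, 58, 48, 60]

Derivation:
Change: A[2] 16 -> 6, delta = -10
P[k] for k < 2: unchanged (A[2] not included)
P[k] for k >= 2: shift by delta = -10
  P[0] = 15 + 0 = 15
  P[1] = 27 + 0 = 27
  P[2] = 43 + -10 = 33
  P[3] = 62 + -10 = 52
  P[4] = 73 + -10 = 63
  P[5] = 68 + -10 = 58
  P[6] = 58 + -10 = 48
  P[7] = 70 + -10 = 60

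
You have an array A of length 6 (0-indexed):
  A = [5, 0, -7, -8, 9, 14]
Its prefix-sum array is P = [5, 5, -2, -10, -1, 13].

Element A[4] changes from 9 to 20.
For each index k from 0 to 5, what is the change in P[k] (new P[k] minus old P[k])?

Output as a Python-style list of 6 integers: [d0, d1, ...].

Answer: [0, 0, 0, 0, 11, 11]

Derivation:
Element change: A[4] 9 -> 20, delta = 11
For k < 4: P[k] unchanged, delta_P[k] = 0
For k >= 4: P[k] shifts by exactly 11
Delta array: [0, 0, 0, 0, 11, 11]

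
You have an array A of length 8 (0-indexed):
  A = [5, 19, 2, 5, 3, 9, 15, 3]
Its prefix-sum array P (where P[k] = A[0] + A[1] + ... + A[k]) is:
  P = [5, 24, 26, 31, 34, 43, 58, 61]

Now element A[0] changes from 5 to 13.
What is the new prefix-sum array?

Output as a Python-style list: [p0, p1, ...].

Answer: [13, 32, 34, 39, 42, 51, 66, 69]

Derivation:
Change: A[0] 5 -> 13, delta = 8
P[k] for k < 0: unchanged (A[0] not included)
P[k] for k >= 0: shift by delta = 8
  P[0] = 5 + 8 = 13
  P[1] = 24 + 8 = 32
  P[2] = 26 + 8 = 34
  P[3] = 31 + 8 = 39
  P[4] = 34 + 8 = 42
  P[5] = 43 + 8 = 51
  P[6] = 58 + 8 = 66
  P[7] = 61 + 8 = 69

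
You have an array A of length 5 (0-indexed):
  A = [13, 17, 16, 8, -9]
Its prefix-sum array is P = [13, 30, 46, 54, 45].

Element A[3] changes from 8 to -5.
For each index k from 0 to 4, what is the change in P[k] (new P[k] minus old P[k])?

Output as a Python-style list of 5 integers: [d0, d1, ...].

Element change: A[3] 8 -> -5, delta = -13
For k < 3: P[k] unchanged, delta_P[k] = 0
For k >= 3: P[k] shifts by exactly -13
Delta array: [0, 0, 0, -13, -13]

Answer: [0, 0, 0, -13, -13]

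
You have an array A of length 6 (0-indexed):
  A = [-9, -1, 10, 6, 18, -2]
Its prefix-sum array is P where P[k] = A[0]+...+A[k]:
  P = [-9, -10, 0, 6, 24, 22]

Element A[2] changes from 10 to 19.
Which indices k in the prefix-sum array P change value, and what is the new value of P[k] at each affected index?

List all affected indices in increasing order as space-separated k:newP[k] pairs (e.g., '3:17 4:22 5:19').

P[k] = A[0] + ... + A[k]
P[k] includes A[2] iff k >= 2
Affected indices: 2, 3, ..., 5; delta = 9
  P[2]: 0 + 9 = 9
  P[3]: 6 + 9 = 15
  P[4]: 24 + 9 = 33
  P[5]: 22 + 9 = 31

Answer: 2:9 3:15 4:33 5:31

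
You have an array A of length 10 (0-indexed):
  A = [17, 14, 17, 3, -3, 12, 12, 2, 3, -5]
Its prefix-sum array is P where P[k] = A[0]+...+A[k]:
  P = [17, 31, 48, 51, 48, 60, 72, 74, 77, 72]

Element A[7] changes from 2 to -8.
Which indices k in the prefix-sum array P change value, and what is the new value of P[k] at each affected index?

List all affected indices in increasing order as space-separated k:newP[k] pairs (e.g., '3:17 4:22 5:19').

P[k] = A[0] + ... + A[k]
P[k] includes A[7] iff k >= 7
Affected indices: 7, 8, ..., 9; delta = -10
  P[7]: 74 + -10 = 64
  P[8]: 77 + -10 = 67
  P[9]: 72 + -10 = 62

Answer: 7:64 8:67 9:62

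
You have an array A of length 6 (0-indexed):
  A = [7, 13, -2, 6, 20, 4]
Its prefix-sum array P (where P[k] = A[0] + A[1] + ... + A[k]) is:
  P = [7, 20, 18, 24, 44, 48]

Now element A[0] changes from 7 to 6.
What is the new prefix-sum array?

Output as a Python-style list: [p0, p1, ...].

Change: A[0] 7 -> 6, delta = -1
P[k] for k < 0: unchanged (A[0] not included)
P[k] for k >= 0: shift by delta = -1
  P[0] = 7 + -1 = 6
  P[1] = 20 + -1 = 19
  P[2] = 18 + -1 = 17
  P[3] = 24 + -1 = 23
  P[4] = 44 + -1 = 43
  P[5] = 48 + -1 = 47

Answer: [6, 19, 17, 23, 43, 47]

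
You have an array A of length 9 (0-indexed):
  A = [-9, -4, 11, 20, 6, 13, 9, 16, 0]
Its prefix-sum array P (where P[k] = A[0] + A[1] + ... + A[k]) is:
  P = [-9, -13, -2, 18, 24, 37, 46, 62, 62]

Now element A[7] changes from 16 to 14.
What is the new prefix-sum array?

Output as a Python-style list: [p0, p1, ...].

Change: A[7] 16 -> 14, delta = -2
P[k] for k < 7: unchanged (A[7] not included)
P[k] for k >= 7: shift by delta = -2
  P[0] = -9 + 0 = -9
  P[1] = -13 + 0 = -13
  P[2] = -2 + 0 = -2
  P[3] = 18 + 0 = 18
  P[4] = 24 + 0 = 24
  P[5] = 37 + 0 = 37
  P[6] = 46 + 0 = 46
  P[7] = 62 + -2 = 60
  P[8] = 62 + -2 = 60

Answer: [-9, -13, -2, 18, 24, 37, 46, 60, 60]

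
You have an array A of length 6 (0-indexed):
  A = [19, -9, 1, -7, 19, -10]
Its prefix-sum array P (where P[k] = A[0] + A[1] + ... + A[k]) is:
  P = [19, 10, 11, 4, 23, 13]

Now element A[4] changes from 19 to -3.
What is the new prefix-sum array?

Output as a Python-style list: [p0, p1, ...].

Change: A[4] 19 -> -3, delta = -22
P[k] for k < 4: unchanged (A[4] not included)
P[k] for k >= 4: shift by delta = -22
  P[0] = 19 + 0 = 19
  P[1] = 10 + 0 = 10
  P[2] = 11 + 0 = 11
  P[3] = 4 + 0 = 4
  P[4] = 23 + -22 = 1
  P[5] = 13 + -22 = -9

Answer: [19, 10, 11, 4, 1, -9]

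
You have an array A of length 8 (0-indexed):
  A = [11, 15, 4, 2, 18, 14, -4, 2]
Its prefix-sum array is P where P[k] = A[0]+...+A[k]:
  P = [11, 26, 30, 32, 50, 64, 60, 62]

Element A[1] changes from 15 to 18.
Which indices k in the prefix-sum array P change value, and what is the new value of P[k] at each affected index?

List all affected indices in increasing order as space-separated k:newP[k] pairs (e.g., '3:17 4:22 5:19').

Answer: 1:29 2:33 3:35 4:53 5:67 6:63 7:65

Derivation:
P[k] = A[0] + ... + A[k]
P[k] includes A[1] iff k >= 1
Affected indices: 1, 2, ..., 7; delta = 3
  P[1]: 26 + 3 = 29
  P[2]: 30 + 3 = 33
  P[3]: 32 + 3 = 35
  P[4]: 50 + 3 = 53
  P[5]: 64 + 3 = 67
  P[6]: 60 + 3 = 63
  P[7]: 62 + 3 = 65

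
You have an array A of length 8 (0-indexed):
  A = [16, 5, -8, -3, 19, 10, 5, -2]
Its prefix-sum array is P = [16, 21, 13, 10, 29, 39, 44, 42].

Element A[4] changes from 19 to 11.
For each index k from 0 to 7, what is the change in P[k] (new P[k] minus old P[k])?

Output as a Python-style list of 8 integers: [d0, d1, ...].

Element change: A[4] 19 -> 11, delta = -8
For k < 4: P[k] unchanged, delta_P[k] = 0
For k >= 4: P[k] shifts by exactly -8
Delta array: [0, 0, 0, 0, -8, -8, -8, -8]

Answer: [0, 0, 0, 0, -8, -8, -8, -8]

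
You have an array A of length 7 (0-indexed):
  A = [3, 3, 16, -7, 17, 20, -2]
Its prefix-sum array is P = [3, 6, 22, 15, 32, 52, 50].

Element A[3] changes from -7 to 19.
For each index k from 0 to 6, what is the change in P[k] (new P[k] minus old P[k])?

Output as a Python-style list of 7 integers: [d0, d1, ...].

Element change: A[3] -7 -> 19, delta = 26
For k < 3: P[k] unchanged, delta_P[k] = 0
For k >= 3: P[k] shifts by exactly 26
Delta array: [0, 0, 0, 26, 26, 26, 26]

Answer: [0, 0, 0, 26, 26, 26, 26]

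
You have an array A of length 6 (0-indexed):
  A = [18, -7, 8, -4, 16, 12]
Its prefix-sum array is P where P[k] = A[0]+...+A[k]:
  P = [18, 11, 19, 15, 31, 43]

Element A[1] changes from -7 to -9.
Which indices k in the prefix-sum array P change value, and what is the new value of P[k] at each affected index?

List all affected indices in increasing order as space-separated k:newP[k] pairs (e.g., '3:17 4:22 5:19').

P[k] = A[0] + ... + A[k]
P[k] includes A[1] iff k >= 1
Affected indices: 1, 2, ..., 5; delta = -2
  P[1]: 11 + -2 = 9
  P[2]: 19 + -2 = 17
  P[3]: 15 + -2 = 13
  P[4]: 31 + -2 = 29
  P[5]: 43 + -2 = 41

Answer: 1:9 2:17 3:13 4:29 5:41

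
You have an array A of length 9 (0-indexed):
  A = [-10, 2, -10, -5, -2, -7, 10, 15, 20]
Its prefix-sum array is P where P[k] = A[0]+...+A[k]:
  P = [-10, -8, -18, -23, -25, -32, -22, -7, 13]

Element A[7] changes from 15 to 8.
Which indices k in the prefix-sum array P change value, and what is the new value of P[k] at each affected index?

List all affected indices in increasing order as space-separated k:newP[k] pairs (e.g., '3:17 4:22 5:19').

Answer: 7:-14 8:6

Derivation:
P[k] = A[0] + ... + A[k]
P[k] includes A[7] iff k >= 7
Affected indices: 7, 8, ..., 8; delta = -7
  P[7]: -7 + -7 = -14
  P[8]: 13 + -7 = 6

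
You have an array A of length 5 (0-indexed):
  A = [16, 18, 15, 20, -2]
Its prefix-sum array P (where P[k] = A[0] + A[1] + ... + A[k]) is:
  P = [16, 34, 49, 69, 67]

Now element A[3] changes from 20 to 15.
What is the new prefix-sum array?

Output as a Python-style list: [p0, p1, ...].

Change: A[3] 20 -> 15, delta = -5
P[k] for k < 3: unchanged (A[3] not included)
P[k] for k >= 3: shift by delta = -5
  P[0] = 16 + 0 = 16
  P[1] = 34 + 0 = 34
  P[2] = 49 + 0 = 49
  P[3] = 69 + -5 = 64
  P[4] = 67 + -5 = 62

Answer: [16, 34, 49, 64, 62]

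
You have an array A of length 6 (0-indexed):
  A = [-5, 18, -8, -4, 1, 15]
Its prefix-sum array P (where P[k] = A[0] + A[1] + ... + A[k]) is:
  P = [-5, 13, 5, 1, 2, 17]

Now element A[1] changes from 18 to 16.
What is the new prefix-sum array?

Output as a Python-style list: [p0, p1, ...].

Change: A[1] 18 -> 16, delta = -2
P[k] for k < 1: unchanged (A[1] not included)
P[k] for k >= 1: shift by delta = -2
  P[0] = -5 + 0 = -5
  P[1] = 13 + -2 = 11
  P[2] = 5 + -2 = 3
  P[3] = 1 + -2 = -1
  P[4] = 2 + -2 = 0
  P[5] = 17 + -2 = 15

Answer: [-5, 11, 3, -1, 0, 15]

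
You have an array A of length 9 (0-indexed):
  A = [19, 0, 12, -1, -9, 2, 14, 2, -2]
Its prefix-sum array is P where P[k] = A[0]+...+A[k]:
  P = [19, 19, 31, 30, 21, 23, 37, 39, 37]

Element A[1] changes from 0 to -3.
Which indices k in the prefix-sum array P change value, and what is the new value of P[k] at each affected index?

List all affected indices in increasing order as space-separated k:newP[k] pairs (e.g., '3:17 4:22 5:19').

P[k] = A[0] + ... + A[k]
P[k] includes A[1] iff k >= 1
Affected indices: 1, 2, ..., 8; delta = -3
  P[1]: 19 + -3 = 16
  P[2]: 31 + -3 = 28
  P[3]: 30 + -3 = 27
  P[4]: 21 + -3 = 18
  P[5]: 23 + -3 = 20
  P[6]: 37 + -3 = 34
  P[7]: 39 + -3 = 36
  P[8]: 37 + -3 = 34

Answer: 1:16 2:28 3:27 4:18 5:20 6:34 7:36 8:34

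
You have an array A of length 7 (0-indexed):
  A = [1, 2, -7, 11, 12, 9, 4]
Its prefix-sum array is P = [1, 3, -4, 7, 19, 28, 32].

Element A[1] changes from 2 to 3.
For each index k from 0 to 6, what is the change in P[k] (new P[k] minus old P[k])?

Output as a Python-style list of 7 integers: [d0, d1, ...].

Answer: [0, 1, 1, 1, 1, 1, 1]

Derivation:
Element change: A[1] 2 -> 3, delta = 1
For k < 1: P[k] unchanged, delta_P[k] = 0
For k >= 1: P[k] shifts by exactly 1
Delta array: [0, 1, 1, 1, 1, 1, 1]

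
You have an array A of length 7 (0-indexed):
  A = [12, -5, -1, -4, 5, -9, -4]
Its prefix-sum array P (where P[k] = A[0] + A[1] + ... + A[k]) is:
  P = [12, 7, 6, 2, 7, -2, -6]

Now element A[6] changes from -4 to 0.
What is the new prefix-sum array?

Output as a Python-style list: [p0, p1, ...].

Change: A[6] -4 -> 0, delta = 4
P[k] for k < 6: unchanged (A[6] not included)
P[k] for k >= 6: shift by delta = 4
  P[0] = 12 + 0 = 12
  P[1] = 7 + 0 = 7
  P[2] = 6 + 0 = 6
  P[3] = 2 + 0 = 2
  P[4] = 7 + 0 = 7
  P[5] = -2 + 0 = -2
  P[6] = -6 + 4 = -2

Answer: [12, 7, 6, 2, 7, -2, -2]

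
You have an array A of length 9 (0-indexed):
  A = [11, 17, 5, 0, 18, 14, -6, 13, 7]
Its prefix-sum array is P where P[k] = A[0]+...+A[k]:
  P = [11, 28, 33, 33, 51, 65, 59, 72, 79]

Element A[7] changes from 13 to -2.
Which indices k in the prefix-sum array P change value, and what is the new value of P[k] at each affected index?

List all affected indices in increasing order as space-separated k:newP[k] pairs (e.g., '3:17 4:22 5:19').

P[k] = A[0] + ... + A[k]
P[k] includes A[7] iff k >= 7
Affected indices: 7, 8, ..., 8; delta = -15
  P[7]: 72 + -15 = 57
  P[8]: 79 + -15 = 64

Answer: 7:57 8:64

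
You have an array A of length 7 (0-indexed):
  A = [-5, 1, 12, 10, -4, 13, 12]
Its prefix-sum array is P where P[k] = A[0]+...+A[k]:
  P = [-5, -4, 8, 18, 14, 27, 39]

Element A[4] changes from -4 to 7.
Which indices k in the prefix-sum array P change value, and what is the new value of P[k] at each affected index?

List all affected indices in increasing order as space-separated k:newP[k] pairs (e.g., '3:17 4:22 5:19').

Answer: 4:25 5:38 6:50

Derivation:
P[k] = A[0] + ... + A[k]
P[k] includes A[4] iff k >= 4
Affected indices: 4, 5, ..., 6; delta = 11
  P[4]: 14 + 11 = 25
  P[5]: 27 + 11 = 38
  P[6]: 39 + 11 = 50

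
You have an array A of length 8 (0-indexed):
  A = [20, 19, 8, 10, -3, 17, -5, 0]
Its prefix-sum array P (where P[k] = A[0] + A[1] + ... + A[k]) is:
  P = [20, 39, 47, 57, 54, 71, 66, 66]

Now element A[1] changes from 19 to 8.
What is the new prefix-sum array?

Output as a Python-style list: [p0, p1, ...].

Answer: [20, 28, 36, 46, 43, 60, 55, 55]

Derivation:
Change: A[1] 19 -> 8, delta = -11
P[k] for k < 1: unchanged (A[1] not included)
P[k] for k >= 1: shift by delta = -11
  P[0] = 20 + 0 = 20
  P[1] = 39 + -11 = 28
  P[2] = 47 + -11 = 36
  P[3] = 57 + -11 = 46
  P[4] = 54 + -11 = 43
  P[5] = 71 + -11 = 60
  P[6] = 66 + -11 = 55
  P[7] = 66 + -11 = 55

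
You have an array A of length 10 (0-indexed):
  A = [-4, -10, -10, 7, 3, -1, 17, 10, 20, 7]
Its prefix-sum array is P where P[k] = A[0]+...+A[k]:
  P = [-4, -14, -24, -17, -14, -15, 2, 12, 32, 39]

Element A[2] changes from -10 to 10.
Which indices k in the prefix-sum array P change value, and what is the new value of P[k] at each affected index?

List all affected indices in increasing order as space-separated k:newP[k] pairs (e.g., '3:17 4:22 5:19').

P[k] = A[0] + ... + A[k]
P[k] includes A[2] iff k >= 2
Affected indices: 2, 3, ..., 9; delta = 20
  P[2]: -24 + 20 = -4
  P[3]: -17 + 20 = 3
  P[4]: -14 + 20 = 6
  P[5]: -15 + 20 = 5
  P[6]: 2 + 20 = 22
  P[7]: 12 + 20 = 32
  P[8]: 32 + 20 = 52
  P[9]: 39 + 20 = 59

Answer: 2:-4 3:3 4:6 5:5 6:22 7:32 8:52 9:59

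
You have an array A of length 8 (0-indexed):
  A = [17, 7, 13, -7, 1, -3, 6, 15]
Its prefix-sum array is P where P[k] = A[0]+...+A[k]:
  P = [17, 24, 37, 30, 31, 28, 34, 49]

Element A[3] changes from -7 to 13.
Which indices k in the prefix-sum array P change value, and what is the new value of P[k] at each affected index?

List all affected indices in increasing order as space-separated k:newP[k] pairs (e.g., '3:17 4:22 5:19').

Answer: 3:50 4:51 5:48 6:54 7:69

Derivation:
P[k] = A[0] + ... + A[k]
P[k] includes A[3] iff k >= 3
Affected indices: 3, 4, ..., 7; delta = 20
  P[3]: 30 + 20 = 50
  P[4]: 31 + 20 = 51
  P[5]: 28 + 20 = 48
  P[6]: 34 + 20 = 54
  P[7]: 49 + 20 = 69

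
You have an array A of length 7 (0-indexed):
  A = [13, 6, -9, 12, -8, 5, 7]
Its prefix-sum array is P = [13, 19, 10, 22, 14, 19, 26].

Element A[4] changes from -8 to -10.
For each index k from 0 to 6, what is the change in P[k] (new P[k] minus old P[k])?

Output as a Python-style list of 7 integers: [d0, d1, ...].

Answer: [0, 0, 0, 0, -2, -2, -2]

Derivation:
Element change: A[4] -8 -> -10, delta = -2
For k < 4: P[k] unchanged, delta_P[k] = 0
For k >= 4: P[k] shifts by exactly -2
Delta array: [0, 0, 0, 0, -2, -2, -2]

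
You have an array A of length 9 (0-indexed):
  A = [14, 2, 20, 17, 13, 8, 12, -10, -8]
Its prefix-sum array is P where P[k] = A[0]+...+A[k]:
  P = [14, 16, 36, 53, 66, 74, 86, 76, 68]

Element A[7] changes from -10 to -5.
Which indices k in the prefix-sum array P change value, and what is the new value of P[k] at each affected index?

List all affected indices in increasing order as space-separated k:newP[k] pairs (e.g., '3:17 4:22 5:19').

P[k] = A[0] + ... + A[k]
P[k] includes A[7] iff k >= 7
Affected indices: 7, 8, ..., 8; delta = 5
  P[7]: 76 + 5 = 81
  P[8]: 68 + 5 = 73

Answer: 7:81 8:73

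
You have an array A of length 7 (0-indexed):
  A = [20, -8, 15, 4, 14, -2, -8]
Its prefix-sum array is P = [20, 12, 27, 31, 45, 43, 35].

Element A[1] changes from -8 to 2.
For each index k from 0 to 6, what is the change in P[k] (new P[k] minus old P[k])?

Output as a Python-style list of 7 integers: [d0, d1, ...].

Element change: A[1] -8 -> 2, delta = 10
For k < 1: P[k] unchanged, delta_P[k] = 0
For k >= 1: P[k] shifts by exactly 10
Delta array: [0, 10, 10, 10, 10, 10, 10]

Answer: [0, 10, 10, 10, 10, 10, 10]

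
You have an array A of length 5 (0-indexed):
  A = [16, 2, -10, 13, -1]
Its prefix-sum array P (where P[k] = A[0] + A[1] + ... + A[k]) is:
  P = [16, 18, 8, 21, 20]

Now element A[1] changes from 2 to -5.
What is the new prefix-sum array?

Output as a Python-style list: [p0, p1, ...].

Change: A[1] 2 -> -5, delta = -7
P[k] for k < 1: unchanged (A[1] not included)
P[k] for k >= 1: shift by delta = -7
  P[0] = 16 + 0 = 16
  P[1] = 18 + -7 = 11
  P[2] = 8 + -7 = 1
  P[3] = 21 + -7 = 14
  P[4] = 20 + -7 = 13

Answer: [16, 11, 1, 14, 13]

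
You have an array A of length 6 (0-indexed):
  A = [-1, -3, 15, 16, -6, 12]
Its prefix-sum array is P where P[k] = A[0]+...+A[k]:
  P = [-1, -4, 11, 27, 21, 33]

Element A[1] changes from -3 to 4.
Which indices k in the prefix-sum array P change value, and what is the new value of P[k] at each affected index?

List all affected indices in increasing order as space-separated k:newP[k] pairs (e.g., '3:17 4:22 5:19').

Answer: 1:3 2:18 3:34 4:28 5:40

Derivation:
P[k] = A[0] + ... + A[k]
P[k] includes A[1] iff k >= 1
Affected indices: 1, 2, ..., 5; delta = 7
  P[1]: -4 + 7 = 3
  P[2]: 11 + 7 = 18
  P[3]: 27 + 7 = 34
  P[4]: 21 + 7 = 28
  P[5]: 33 + 7 = 40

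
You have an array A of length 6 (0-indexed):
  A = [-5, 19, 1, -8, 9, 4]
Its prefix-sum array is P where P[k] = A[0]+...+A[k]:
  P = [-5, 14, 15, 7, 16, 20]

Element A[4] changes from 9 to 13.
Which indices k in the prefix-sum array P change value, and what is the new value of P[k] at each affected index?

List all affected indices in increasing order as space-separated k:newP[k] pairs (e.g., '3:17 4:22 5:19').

Answer: 4:20 5:24

Derivation:
P[k] = A[0] + ... + A[k]
P[k] includes A[4] iff k >= 4
Affected indices: 4, 5, ..., 5; delta = 4
  P[4]: 16 + 4 = 20
  P[5]: 20 + 4 = 24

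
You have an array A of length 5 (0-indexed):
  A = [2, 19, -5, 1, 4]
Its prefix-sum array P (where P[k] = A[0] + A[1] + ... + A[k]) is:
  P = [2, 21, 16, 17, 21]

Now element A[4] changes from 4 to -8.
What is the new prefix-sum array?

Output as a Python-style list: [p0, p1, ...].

Change: A[4] 4 -> -8, delta = -12
P[k] for k < 4: unchanged (A[4] not included)
P[k] for k >= 4: shift by delta = -12
  P[0] = 2 + 0 = 2
  P[1] = 21 + 0 = 21
  P[2] = 16 + 0 = 16
  P[3] = 17 + 0 = 17
  P[4] = 21 + -12 = 9

Answer: [2, 21, 16, 17, 9]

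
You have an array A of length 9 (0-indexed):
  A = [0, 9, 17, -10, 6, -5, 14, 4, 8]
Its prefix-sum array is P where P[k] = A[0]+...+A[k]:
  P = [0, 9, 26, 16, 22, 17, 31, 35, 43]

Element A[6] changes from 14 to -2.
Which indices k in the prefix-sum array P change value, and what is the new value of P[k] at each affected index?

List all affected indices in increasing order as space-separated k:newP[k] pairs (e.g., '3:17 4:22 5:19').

P[k] = A[0] + ... + A[k]
P[k] includes A[6] iff k >= 6
Affected indices: 6, 7, ..., 8; delta = -16
  P[6]: 31 + -16 = 15
  P[7]: 35 + -16 = 19
  P[8]: 43 + -16 = 27

Answer: 6:15 7:19 8:27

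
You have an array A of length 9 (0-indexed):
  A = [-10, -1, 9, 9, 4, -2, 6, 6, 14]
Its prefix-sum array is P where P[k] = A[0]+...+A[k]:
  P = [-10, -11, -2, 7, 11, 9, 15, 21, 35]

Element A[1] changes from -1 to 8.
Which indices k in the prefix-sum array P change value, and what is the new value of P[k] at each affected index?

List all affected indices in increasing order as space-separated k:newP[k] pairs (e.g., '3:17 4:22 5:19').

P[k] = A[0] + ... + A[k]
P[k] includes A[1] iff k >= 1
Affected indices: 1, 2, ..., 8; delta = 9
  P[1]: -11 + 9 = -2
  P[2]: -2 + 9 = 7
  P[3]: 7 + 9 = 16
  P[4]: 11 + 9 = 20
  P[5]: 9 + 9 = 18
  P[6]: 15 + 9 = 24
  P[7]: 21 + 9 = 30
  P[8]: 35 + 9 = 44

Answer: 1:-2 2:7 3:16 4:20 5:18 6:24 7:30 8:44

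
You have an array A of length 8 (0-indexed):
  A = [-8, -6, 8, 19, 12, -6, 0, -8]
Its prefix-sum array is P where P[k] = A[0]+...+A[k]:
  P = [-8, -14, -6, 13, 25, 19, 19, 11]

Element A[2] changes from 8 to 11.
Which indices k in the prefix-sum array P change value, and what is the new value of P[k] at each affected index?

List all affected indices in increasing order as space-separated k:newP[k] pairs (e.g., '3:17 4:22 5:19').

Answer: 2:-3 3:16 4:28 5:22 6:22 7:14

Derivation:
P[k] = A[0] + ... + A[k]
P[k] includes A[2] iff k >= 2
Affected indices: 2, 3, ..., 7; delta = 3
  P[2]: -6 + 3 = -3
  P[3]: 13 + 3 = 16
  P[4]: 25 + 3 = 28
  P[5]: 19 + 3 = 22
  P[6]: 19 + 3 = 22
  P[7]: 11 + 3 = 14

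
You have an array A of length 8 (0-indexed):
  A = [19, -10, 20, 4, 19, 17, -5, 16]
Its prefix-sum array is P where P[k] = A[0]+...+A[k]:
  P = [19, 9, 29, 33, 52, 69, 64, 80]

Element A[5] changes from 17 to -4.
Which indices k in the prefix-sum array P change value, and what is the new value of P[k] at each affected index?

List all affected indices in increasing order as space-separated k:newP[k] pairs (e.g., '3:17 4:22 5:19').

Answer: 5:48 6:43 7:59

Derivation:
P[k] = A[0] + ... + A[k]
P[k] includes A[5] iff k >= 5
Affected indices: 5, 6, ..., 7; delta = -21
  P[5]: 69 + -21 = 48
  P[6]: 64 + -21 = 43
  P[7]: 80 + -21 = 59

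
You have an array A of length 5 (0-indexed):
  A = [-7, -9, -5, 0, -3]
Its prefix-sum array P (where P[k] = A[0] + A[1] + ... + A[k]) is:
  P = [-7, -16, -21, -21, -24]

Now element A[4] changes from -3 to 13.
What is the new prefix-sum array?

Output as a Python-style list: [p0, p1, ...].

Change: A[4] -3 -> 13, delta = 16
P[k] for k < 4: unchanged (A[4] not included)
P[k] for k >= 4: shift by delta = 16
  P[0] = -7 + 0 = -7
  P[1] = -16 + 0 = -16
  P[2] = -21 + 0 = -21
  P[3] = -21 + 0 = -21
  P[4] = -24 + 16 = -8

Answer: [-7, -16, -21, -21, -8]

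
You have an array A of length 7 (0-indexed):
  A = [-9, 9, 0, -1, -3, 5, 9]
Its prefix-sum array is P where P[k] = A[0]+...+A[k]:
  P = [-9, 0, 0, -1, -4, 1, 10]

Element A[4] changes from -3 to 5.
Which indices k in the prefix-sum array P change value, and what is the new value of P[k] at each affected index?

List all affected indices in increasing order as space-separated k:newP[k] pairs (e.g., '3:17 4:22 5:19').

Answer: 4:4 5:9 6:18

Derivation:
P[k] = A[0] + ... + A[k]
P[k] includes A[4] iff k >= 4
Affected indices: 4, 5, ..., 6; delta = 8
  P[4]: -4 + 8 = 4
  P[5]: 1 + 8 = 9
  P[6]: 10 + 8 = 18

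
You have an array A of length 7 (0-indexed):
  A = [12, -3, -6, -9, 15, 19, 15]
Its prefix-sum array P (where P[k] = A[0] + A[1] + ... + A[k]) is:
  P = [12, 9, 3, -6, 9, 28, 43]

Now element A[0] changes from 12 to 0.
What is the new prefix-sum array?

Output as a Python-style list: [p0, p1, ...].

Answer: [0, -3, -9, -18, -3, 16, 31]

Derivation:
Change: A[0] 12 -> 0, delta = -12
P[k] for k < 0: unchanged (A[0] not included)
P[k] for k >= 0: shift by delta = -12
  P[0] = 12 + -12 = 0
  P[1] = 9 + -12 = -3
  P[2] = 3 + -12 = -9
  P[3] = -6 + -12 = -18
  P[4] = 9 + -12 = -3
  P[5] = 28 + -12 = 16
  P[6] = 43 + -12 = 31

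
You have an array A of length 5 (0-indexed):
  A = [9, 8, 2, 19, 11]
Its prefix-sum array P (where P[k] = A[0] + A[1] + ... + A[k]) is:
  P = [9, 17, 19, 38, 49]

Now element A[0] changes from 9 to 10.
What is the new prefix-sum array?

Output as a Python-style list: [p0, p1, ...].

Change: A[0] 9 -> 10, delta = 1
P[k] for k < 0: unchanged (A[0] not included)
P[k] for k >= 0: shift by delta = 1
  P[0] = 9 + 1 = 10
  P[1] = 17 + 1 = 18
  P[2] = 19 + 1 = 20
  P[3] = 38 + 1 = 39
  P[4] = 49 + 1 = 50

Answer: [10, 18, 20, 39, 50]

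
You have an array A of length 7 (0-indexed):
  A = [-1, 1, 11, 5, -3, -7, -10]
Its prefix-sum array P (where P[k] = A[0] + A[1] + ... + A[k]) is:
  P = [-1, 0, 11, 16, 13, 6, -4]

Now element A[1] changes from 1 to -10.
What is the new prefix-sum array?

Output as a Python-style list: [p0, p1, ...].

Change: A[1] 1 -> -10, delta = -11
P[k] for k < 1: unchanged (A[1] not included)
P[k] for k >= 1: shift by delta = -11
  P[0] = -1 + 0 = -1
  P[1] = 0 + -11 = -11
  P[2] = 11 + -11 = 0
  P[3] = 16 + -11 = 5
  P[4] = 13 + -11 = 2
  P[5] = 6 + -11 = -5
  P[6] = -4 + -11 = -15

Answer: [-1, -11, 0, 5, 2, -5, -15]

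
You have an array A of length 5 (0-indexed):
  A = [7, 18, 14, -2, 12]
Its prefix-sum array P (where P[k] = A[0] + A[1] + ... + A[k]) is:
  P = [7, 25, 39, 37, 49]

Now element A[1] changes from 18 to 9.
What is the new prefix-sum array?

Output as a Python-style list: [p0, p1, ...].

Answer: [7, 16, 30, 28, 40]

Derivation:
Change: A[1] 18 -> 9, delta = -9
P[k] for k < 1: unchanged (A[1] not included)
P[k] for k >= 1: shift by delta = -9
  P[0] = 7 + 0 = 7
  P[1] = 25 + -9 = 16
  P[2] = 39 + -9 = 30
  P[3] = 37 + -9 = 28
  P[4] = 49 + -9 = 40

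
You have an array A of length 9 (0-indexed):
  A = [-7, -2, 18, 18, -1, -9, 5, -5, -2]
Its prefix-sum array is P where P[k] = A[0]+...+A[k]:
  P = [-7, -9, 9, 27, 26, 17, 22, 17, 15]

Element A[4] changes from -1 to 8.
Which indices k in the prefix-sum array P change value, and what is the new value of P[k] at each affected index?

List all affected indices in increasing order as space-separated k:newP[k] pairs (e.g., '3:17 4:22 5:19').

P[k] = A[0] + ... + A[k]
P[k] includes A[4] iff k >= 4
Affected indices: 4, 5, ..., 8; delta = 9
  P[4]: 26 + 9 = 35
  P[5]: 17 + 9 = 26
  P[6]: 22 + 9 = 31
  P[7]: 17 + 9 = 26
  P[8]: 15 + 9 = 24

Answer: 4:35 5:26 6:31 7:26 8:24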